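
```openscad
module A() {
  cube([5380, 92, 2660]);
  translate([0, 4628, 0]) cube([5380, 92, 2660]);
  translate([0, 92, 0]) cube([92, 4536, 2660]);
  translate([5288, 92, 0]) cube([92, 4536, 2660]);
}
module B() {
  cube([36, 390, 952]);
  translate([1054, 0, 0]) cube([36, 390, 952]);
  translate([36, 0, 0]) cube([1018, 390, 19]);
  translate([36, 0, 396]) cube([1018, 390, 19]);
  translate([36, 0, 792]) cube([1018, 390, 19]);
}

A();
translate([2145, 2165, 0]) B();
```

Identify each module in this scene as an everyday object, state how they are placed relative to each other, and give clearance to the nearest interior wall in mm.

Clearances: x = 2053, y = 2073; minimum 2053 mm.

A is a house frame. B is a bookshelf. The bookshelf sits inside the house frame, centred. The clearance to the nearest interior wall is 2053 mm.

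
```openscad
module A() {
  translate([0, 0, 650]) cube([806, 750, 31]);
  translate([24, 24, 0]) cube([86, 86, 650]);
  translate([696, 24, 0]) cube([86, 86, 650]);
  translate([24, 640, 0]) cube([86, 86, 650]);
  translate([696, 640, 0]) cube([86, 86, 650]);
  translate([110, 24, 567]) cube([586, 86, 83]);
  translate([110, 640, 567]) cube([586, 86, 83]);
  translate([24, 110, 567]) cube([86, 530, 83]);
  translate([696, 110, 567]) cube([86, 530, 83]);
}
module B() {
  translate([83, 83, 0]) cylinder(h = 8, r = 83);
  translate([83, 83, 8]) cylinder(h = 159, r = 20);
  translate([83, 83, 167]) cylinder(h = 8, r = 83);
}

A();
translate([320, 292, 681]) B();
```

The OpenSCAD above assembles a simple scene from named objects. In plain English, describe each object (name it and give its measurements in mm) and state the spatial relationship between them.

A is a rectangular dining table. The top is 806×750×31 mm with its upper surface at z = 681 mm. It stands on four 86×86 mm square legs, each inset 24 mm from the nearest pair of top edges, running from the floor to the underside of the top. Four apron rails, 86 mm thick and 83 mm tall, run between adjacent legs with their top edges flush with the underside of the top and their outer faces flush with the legs' outer faces.

B is a spool: two coaxial disc flanges of radius 83 mm and thickness 8 mm, joined by a core cylinder of radius 20 mm and height 159 mm. The lower flange rests on z = 0 and the three cylinders share a vertical axis.

The spool is on top of the table, centred.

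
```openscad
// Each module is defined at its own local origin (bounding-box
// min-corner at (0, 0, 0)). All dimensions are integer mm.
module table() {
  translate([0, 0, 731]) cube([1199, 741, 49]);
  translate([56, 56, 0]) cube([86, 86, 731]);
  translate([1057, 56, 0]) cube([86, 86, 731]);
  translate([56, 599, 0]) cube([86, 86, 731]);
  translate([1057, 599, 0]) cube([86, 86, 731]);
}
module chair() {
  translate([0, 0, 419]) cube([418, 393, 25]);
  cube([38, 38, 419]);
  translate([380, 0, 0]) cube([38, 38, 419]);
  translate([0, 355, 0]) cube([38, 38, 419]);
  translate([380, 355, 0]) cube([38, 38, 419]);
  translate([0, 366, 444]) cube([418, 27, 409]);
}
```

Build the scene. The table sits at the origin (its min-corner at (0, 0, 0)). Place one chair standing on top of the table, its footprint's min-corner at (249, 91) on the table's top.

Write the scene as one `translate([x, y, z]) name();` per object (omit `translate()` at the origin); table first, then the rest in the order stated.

table();
translate([249, 91, 780]) chair();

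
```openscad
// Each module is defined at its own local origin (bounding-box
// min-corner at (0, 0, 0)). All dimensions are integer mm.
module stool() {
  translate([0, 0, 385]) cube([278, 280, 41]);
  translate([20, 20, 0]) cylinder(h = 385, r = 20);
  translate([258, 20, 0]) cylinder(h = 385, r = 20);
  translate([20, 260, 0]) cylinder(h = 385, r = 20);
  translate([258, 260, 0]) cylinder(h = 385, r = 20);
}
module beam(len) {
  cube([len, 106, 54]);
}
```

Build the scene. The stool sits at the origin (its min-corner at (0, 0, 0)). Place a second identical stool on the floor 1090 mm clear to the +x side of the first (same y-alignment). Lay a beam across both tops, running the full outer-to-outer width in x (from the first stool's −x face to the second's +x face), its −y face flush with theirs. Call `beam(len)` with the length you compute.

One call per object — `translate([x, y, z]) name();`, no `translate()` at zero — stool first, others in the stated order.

stool();
translate([1368, 0, 0]) stool();
translate([0, 0, 426]) beam(1646);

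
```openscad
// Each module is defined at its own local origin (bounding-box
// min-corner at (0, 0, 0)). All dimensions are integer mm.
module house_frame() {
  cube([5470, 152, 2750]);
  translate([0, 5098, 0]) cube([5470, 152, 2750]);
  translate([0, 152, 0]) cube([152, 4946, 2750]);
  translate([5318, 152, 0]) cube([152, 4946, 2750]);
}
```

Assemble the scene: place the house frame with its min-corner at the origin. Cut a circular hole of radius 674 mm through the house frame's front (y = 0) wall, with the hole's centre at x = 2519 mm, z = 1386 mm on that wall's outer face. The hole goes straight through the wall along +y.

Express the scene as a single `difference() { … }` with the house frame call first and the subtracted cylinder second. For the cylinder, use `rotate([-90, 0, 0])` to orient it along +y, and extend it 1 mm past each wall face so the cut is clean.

difference() {
  house_frame();
  translate([2519, -1, 1386]) rotate([-90, 0, 0]) cylinder(h = 154, r = 674);
}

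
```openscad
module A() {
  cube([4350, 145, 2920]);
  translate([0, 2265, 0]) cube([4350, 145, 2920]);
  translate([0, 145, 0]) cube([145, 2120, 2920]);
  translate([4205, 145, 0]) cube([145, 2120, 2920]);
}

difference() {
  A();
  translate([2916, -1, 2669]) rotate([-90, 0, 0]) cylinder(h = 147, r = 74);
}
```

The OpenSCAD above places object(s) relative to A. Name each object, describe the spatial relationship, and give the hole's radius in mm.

A is a house frame. The house frame has a circular hole through its front wall. The hole's radius is 74 mm.

The subtracted cylinder has r = 74 mm.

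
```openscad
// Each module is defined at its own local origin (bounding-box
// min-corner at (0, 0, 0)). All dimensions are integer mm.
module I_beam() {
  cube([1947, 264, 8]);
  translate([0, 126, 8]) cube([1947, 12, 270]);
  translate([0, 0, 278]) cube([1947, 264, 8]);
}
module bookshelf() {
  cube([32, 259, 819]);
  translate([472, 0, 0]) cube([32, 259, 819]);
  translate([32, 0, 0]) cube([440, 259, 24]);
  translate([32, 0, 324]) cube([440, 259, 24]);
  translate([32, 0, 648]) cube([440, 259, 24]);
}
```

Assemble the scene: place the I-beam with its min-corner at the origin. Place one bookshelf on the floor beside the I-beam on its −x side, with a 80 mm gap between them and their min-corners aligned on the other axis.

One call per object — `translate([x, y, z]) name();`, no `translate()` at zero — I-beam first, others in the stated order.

I_beam();
translate([-584, 0, 0]) bookshelf();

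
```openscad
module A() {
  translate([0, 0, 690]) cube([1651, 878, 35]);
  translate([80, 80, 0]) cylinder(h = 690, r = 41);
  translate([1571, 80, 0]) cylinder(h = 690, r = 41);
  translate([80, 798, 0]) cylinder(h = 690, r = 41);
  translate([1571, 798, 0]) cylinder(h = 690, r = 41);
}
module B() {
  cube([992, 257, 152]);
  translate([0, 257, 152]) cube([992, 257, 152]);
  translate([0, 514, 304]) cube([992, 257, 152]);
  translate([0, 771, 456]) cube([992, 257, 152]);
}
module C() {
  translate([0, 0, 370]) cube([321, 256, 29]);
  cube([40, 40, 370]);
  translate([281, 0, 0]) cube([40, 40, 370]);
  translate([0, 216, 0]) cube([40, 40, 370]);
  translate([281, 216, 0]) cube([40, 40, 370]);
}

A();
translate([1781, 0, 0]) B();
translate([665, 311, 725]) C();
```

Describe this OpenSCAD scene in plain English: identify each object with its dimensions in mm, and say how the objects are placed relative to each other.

A is a table with a 1651×878 mm rectangular top, 35 mm thick, top surface at z = 725 mm, supported by four round legs of 82 mm diameter, each leg's bounding box inset 39 mm from the nearest pair of top edges, running from the floor.

B is a run of 4 identical solid stair steps. Each tread is 992×257 mm and each step block is 152 mm high. Step 1 rests on the floor; step k is offset from step 1 by (k−1)×257 mm in y and (k−1)×152 mm in z.

C is a simple wooden stool: a rectangular seat 321 mm (x) by 256 mm (y), 29 mm thick, top face at z = 399 mm, on four square legs, each 40×40 mm in cross-section. The legs rest on z = 0, each flush with a corner of the seat.

The staircase is on the floor beside the table on its +x side. The stool is on top of the table, centred.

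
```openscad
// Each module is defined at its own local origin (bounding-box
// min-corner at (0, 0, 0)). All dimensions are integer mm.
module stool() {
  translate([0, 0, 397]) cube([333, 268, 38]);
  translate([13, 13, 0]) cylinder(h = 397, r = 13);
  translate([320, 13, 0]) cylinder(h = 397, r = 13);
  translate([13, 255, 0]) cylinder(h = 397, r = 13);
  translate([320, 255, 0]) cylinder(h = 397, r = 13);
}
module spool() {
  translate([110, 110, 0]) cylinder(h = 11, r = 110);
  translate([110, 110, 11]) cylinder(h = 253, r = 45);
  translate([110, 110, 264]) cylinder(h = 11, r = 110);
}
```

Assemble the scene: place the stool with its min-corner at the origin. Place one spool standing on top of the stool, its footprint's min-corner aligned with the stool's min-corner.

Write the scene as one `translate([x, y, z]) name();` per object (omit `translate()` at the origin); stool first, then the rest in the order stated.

stool();
translate([0, 0, 435]) spool();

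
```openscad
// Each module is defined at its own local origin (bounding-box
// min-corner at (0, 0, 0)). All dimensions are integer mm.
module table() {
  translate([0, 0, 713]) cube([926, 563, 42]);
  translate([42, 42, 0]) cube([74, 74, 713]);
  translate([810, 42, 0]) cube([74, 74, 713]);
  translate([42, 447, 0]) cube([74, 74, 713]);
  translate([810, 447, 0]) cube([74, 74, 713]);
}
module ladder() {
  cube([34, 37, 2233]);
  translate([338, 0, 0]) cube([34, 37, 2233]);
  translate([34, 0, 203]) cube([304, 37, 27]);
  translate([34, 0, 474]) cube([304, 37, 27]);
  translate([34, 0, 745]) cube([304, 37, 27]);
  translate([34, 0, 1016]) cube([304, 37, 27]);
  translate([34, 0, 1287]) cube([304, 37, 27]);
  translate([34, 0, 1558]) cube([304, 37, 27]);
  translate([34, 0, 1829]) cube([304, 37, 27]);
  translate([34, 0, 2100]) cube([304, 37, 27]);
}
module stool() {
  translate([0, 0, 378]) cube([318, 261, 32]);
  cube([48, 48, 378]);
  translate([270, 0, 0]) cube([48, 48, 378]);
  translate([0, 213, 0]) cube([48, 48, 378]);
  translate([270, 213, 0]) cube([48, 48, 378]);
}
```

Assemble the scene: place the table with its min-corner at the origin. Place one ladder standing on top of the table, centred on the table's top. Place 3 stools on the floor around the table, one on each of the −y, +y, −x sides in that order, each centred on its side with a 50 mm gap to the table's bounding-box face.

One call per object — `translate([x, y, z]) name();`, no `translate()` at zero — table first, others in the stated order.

table();
translate([277, 263, 755]) ladder();
translate([304, -311, 0]) stool();
translate([304, 613, 0]) stool();
translate([-368, 151, 0]) stool();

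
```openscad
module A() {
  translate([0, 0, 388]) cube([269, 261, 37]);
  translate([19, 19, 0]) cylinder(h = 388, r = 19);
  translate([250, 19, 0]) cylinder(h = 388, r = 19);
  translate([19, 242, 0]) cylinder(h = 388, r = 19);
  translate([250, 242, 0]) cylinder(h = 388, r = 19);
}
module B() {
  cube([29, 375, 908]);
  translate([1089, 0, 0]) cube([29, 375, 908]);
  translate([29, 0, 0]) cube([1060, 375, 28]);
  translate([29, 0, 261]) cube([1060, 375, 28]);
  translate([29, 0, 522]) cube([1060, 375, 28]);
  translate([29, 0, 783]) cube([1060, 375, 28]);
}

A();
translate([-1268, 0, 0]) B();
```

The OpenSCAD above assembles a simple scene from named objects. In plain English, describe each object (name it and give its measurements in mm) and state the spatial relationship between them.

A is a simple wooden stool: a rectangular seat 269 mm (x) by 261 mm (y), 37 mm thick, top face at z = 425 mm, on four round legs, each 38 mm in diameter. The legs rest on z = 0, each leg's axis is inset half a diameter from the nearest pair of seat edges (so the leg's bounding box is flush with the corner).

B is an open bookshelf. Two side panels, each 29 mm thick, 375 mm deep and 908 mm tall, stand 1118 mm apart (outside-to-outside). Between them sit 4 shelves, each 28 mm thick and 375 mm deep, spanning the full gap between the sides. The bottom shelf rests on the floor (its underside at z = 0) and the clear gap between one shelf's top and the next shelf's underside is 233 mm.

The bookshelf is on the floor beside the stool on its −x side.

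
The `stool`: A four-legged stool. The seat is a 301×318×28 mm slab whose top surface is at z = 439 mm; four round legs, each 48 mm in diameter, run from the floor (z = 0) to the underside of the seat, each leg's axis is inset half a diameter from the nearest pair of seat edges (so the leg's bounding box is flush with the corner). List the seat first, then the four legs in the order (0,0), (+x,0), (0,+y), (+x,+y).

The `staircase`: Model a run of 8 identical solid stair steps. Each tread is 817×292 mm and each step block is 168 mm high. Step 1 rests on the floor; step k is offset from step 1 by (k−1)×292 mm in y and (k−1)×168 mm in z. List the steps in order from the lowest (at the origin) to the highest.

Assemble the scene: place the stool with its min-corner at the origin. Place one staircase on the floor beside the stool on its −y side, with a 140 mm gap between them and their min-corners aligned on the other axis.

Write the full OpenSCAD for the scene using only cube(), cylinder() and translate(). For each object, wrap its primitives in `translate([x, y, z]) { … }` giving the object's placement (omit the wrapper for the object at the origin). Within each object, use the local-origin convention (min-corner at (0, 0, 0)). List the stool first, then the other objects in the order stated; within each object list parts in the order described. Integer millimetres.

translate([0, 0, 411]) cube([301, 318, 28]);
translate([24, 24, 0]) cylinder(h = 411, r = 24);
translate([277, 24, 0]) cylinder(h = 411, r = 24);
translate([24, 294, 0]) cylinder(h = 411, r = 24);
translate([277, 294, 0]) cylinder(h = 411, r = 24);
translate([0, -2476, 0]) {
  cube([817, 292, 168]);
  translate([0, 292, 168]) cube([817, 292, 168]);
  translate([0, 584, 336]) cube([817, 292, 168]);
  translate([0, 876, 504]) cube([817, 292, 168]);
  translate([0, 1168, 672]) cube([817, 292, 168]);
  translate([0, 1460, 840]) cube([817, 292, 168]);
  translate([0, 1752, 1008]) cube([817, 292, 168]);
  translate([0, 2044, 1176]) cube([817, 292, 168]);
}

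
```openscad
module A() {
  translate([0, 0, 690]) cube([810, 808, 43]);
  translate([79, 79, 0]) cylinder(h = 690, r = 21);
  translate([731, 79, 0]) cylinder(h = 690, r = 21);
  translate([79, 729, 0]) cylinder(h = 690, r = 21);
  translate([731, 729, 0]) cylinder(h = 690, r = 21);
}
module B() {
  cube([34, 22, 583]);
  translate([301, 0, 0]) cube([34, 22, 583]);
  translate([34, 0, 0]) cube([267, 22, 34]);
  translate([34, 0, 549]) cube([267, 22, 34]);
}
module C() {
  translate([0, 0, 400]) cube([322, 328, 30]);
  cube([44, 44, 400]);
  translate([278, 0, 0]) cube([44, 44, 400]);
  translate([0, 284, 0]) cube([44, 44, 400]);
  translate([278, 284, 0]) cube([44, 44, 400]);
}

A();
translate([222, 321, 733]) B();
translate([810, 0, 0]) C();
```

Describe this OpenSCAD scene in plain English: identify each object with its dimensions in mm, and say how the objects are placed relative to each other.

A is a table: top 810 mm (x) × 808 mm (y), 43 mm thick, upper face at z = 733 mm, on four round legs of 42 mm diameter, each leg's bounding box inset 58 mm from the nearest pair of top edges, running from z = 0 to the bottom of the top.

B is a rectangular picture frame lying in the x–z plane (depth along y). The opening is 267 mm wide (x) by 515 mm tall (z), surrounded by a border 34 mm wide on all four sides. The frame is 22 mm deep and is made of two full-height vertical stiles with two horizontal rails fitted between them.

C is a four-legged stool. The seat is 322×328 mm, 30 mm thick, top at z = 430 mm. It stands on four square legs, each 44×44 mm in cross-section, from z = 0 to the seat underside, each flush with a corner of the seat.

The picture frame is on top of the table. The stool is against the table's +x side, with their −y faces flush.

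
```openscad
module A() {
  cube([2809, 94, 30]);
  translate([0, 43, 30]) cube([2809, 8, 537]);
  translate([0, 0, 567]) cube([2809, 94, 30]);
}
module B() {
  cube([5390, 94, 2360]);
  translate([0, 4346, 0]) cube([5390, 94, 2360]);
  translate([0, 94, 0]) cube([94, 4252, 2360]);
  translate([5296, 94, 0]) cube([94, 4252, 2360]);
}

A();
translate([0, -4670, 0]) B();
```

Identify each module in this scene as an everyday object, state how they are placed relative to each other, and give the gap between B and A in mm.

A is an I-beam. B is a house frame. The house frame is on the floor beside the I-beam on its −y side. The gap between the house frame and the I-beam is 230 mm.

The house frame's nearest face is 230 mm from the I-beam's −y face.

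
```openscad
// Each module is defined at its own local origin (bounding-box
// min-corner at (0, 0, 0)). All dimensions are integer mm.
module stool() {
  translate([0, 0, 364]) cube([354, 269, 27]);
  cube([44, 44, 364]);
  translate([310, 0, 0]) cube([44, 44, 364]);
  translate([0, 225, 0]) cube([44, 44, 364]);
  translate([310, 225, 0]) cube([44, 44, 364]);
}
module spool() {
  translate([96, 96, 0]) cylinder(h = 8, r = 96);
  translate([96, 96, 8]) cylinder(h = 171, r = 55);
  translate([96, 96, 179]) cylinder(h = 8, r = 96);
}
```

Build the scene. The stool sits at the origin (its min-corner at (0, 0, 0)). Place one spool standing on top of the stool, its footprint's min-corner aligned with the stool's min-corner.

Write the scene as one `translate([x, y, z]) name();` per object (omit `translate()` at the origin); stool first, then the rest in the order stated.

stool();
translate([0, 0, 391]) spool();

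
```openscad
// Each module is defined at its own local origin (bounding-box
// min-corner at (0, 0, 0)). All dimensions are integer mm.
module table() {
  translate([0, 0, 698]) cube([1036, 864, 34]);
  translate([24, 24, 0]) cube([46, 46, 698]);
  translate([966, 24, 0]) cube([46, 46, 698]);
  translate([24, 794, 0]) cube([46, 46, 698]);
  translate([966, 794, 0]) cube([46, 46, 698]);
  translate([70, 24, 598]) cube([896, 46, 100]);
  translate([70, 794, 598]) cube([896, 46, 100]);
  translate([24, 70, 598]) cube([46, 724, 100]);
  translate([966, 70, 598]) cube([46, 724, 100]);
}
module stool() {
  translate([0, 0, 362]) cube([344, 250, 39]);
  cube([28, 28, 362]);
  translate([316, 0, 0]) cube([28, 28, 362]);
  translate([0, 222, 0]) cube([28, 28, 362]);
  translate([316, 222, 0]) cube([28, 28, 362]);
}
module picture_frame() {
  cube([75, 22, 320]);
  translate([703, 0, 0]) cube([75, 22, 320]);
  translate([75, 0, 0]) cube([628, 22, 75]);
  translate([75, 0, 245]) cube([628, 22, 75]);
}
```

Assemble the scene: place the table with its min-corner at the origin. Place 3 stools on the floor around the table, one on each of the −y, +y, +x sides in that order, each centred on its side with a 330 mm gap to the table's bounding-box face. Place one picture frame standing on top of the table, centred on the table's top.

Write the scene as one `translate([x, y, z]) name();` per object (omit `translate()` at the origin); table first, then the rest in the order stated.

table();
translate([346, -580, 0]) stool();
translate([346, 1194, 0]) stool();
translate([1366, 307, 0]) stool();
translate([129, 421, 732]) picture_frame();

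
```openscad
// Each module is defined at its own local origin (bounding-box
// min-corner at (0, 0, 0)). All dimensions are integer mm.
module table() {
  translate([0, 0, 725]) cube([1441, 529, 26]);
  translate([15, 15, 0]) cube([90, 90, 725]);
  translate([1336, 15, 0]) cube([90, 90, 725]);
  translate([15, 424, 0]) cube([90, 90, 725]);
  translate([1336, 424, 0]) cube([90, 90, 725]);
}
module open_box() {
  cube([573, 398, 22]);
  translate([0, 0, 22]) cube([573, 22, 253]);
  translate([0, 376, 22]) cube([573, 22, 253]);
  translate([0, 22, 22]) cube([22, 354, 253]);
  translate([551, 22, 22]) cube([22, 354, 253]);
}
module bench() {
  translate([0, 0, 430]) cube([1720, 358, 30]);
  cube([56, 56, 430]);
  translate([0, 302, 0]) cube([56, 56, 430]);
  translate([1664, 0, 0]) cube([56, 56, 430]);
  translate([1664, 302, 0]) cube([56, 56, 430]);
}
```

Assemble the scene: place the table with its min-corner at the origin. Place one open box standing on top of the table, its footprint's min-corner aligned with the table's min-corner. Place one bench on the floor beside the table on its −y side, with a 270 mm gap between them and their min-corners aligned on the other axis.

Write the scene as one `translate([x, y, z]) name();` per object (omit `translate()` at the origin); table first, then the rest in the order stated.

table();
translate([0, 0, 751]) open_box();
translate([0, -628, 0]) bench();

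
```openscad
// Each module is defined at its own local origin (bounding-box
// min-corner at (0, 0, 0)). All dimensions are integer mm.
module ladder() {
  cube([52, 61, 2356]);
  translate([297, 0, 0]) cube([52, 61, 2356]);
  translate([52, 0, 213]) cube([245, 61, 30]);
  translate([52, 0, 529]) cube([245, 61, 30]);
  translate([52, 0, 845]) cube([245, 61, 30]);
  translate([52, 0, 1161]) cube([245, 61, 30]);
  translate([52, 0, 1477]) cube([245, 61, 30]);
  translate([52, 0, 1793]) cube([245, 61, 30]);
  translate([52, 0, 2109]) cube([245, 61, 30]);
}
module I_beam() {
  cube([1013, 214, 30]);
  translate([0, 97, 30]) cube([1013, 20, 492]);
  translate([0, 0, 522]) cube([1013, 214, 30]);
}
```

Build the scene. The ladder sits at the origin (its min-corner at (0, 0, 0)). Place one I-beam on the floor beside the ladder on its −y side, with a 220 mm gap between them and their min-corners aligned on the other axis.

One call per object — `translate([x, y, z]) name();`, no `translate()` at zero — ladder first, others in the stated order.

ladder();
translate([0, -434, 0]) I_beam();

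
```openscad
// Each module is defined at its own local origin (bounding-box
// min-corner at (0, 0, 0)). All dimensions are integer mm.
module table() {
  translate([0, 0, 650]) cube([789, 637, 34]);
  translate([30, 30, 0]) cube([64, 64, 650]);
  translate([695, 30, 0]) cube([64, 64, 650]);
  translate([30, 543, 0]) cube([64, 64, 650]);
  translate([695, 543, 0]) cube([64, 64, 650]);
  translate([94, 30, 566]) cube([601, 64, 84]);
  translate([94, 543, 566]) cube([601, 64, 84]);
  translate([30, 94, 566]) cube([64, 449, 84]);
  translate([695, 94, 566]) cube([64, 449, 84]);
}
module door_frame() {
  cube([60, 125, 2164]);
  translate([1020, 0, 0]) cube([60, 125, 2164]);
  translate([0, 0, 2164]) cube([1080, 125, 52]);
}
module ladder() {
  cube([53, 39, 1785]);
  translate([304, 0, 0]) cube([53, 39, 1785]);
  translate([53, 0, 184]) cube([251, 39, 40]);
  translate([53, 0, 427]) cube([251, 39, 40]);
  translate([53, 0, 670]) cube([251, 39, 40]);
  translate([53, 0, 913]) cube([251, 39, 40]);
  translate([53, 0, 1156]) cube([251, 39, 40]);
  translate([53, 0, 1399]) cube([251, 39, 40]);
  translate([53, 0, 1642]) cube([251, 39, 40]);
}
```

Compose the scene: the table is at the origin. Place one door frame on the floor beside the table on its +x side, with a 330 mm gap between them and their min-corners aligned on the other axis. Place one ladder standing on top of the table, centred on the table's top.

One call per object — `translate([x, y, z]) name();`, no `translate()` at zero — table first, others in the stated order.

table();
translate([1119, 0, 0]) door_frame();
translate([216, 299, 684]) ladder();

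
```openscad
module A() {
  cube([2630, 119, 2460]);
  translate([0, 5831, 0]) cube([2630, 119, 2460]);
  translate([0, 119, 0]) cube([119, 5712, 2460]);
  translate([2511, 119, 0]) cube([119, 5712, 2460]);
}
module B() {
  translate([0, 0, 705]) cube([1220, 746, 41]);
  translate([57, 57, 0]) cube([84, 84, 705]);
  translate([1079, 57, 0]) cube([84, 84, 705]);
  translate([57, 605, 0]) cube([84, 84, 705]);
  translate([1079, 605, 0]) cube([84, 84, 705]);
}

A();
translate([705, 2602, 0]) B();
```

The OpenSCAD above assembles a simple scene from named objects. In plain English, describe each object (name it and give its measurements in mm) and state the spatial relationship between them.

A is the wall frame of a small rectangular building: four walls, each 2460 mm tall and 119 mm thick, enclosing a footprint 2630 mm (x) by 5950 mm (y) outside-to-outside, with no floor or roof. The front and back walls (the −y and +y sides) span the full width; the two side walls fit between them.

B is a rectangular dining table. The top is 1220×746×41 mm with its upper surface at z = 746 mm. It stands on four 84×84 mm square legs, each inset 57 mm from the nearest pair of top edges, running from the floor to the underside of the top.

The table sits inside the house frame, centred.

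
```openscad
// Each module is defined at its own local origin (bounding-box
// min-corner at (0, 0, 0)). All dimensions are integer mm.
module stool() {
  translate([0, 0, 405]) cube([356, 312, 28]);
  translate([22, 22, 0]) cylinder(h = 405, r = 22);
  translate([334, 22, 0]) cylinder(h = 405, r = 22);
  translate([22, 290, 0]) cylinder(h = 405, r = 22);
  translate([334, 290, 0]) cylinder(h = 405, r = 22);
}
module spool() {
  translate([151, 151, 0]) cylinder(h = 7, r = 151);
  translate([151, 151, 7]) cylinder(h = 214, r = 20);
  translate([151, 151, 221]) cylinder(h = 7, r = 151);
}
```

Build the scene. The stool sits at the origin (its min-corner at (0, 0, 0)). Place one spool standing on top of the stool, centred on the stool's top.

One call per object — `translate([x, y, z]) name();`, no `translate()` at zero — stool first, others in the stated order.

stool();
translate([27, 5, 433]) spool();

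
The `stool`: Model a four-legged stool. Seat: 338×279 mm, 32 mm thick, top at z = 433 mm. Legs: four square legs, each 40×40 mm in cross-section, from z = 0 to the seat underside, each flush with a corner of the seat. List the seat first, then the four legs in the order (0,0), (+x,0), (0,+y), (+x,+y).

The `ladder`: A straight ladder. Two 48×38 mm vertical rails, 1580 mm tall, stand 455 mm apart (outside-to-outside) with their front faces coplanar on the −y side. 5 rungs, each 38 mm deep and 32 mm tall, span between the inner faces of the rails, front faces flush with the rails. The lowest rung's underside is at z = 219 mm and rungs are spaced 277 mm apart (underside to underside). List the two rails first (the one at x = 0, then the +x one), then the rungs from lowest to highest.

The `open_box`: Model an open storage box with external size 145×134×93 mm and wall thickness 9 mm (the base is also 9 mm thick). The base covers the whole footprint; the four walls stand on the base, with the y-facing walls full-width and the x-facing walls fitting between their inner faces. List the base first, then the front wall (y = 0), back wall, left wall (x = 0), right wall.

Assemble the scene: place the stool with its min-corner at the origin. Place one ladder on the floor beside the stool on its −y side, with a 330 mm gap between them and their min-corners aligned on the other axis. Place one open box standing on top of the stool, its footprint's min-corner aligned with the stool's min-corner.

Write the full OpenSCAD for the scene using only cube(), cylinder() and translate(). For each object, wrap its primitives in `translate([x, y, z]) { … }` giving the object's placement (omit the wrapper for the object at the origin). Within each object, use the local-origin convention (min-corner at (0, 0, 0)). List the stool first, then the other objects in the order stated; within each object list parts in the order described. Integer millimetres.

translate([0, 0, 401]) cube([338, 279, 32]);
cube([40, 40, 401]);
translate([298, 0, 0]) cube([40, 40, 401]);
translate([0, 239, 0]) cube([40, 40, 401]);
translate([298, 239, 0]) cube([40, 40, 401]);
translate([0, -368, 0]) {
  cube([48, 38, 1580]);
  translate([407, 0, 0]) cube([48, 38, 1580]);
  translate([48, 0, 219]) cube([359, 38, 32]);
  translate([48, 0, 496]) cube([359, 38, 32]);
  translate([48, 0, 773]) cube([359, 38, 32]);
  translate([48, 0, 1050]) cube([359, 38, 32]);
  translate([48, 0, 1327]) cube([359, 38, 32]);
}
translate([0, 0, 433]) {
  cube([145, 134, 9]);
  translate([0, 0, 9]) cube([145, 9, 84]);
  translate([0, 125, 9]) cube([145, 9, 84]);
  translate([0, 9, 9]) cube([9, 116, 84]);
  translate([136, 9, 9]) cube([9, 116, 84]);
}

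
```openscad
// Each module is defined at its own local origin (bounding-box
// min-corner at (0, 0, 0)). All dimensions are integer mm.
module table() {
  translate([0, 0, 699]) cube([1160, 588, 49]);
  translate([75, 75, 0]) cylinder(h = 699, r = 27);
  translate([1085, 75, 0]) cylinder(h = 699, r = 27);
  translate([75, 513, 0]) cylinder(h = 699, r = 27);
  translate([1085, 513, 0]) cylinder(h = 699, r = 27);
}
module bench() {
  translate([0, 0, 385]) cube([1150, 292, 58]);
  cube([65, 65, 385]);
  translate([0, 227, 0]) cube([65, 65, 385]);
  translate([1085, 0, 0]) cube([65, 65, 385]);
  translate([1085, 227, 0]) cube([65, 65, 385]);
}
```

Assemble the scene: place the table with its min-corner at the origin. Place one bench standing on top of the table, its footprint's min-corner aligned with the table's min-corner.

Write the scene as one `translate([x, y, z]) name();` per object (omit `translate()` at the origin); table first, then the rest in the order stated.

table();
translate([0, 0, 748]) bench();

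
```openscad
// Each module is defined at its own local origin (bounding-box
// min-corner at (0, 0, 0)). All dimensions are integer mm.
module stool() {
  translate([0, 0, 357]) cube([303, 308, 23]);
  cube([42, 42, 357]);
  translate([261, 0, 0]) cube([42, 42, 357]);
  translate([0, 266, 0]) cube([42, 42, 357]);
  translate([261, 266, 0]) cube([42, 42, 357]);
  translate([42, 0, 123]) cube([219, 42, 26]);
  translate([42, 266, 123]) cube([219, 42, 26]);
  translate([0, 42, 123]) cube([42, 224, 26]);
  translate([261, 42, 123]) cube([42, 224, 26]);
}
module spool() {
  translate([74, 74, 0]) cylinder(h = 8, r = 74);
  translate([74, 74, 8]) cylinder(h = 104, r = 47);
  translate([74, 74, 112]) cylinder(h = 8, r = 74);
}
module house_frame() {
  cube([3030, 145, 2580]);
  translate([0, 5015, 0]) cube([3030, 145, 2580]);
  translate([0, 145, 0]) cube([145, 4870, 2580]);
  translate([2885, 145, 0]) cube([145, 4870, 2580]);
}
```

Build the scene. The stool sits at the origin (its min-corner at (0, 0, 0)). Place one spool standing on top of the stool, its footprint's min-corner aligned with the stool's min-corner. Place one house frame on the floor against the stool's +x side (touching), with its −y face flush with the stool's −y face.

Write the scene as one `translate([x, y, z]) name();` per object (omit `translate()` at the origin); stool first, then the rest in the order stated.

stool();
translate([0, 0, 380]) spool();
translate([303, 0, 0]) house_frame();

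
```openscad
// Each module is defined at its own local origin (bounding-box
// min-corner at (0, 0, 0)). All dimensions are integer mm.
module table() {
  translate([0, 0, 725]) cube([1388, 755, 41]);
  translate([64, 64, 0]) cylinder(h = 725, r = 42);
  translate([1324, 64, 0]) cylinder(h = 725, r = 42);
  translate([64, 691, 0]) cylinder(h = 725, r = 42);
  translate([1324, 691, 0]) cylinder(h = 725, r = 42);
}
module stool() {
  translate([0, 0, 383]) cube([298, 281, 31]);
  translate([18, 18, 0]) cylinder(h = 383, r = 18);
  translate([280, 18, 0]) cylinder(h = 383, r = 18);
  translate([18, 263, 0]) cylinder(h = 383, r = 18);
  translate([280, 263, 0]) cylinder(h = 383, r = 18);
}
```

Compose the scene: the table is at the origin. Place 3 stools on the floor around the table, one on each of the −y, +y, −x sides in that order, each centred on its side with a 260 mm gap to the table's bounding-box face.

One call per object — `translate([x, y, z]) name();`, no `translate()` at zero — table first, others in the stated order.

table();
translate([545, -541, 0]) stool();
translate([545, 1015, 0]) stool();
translate([-558, 237, 0]) stool();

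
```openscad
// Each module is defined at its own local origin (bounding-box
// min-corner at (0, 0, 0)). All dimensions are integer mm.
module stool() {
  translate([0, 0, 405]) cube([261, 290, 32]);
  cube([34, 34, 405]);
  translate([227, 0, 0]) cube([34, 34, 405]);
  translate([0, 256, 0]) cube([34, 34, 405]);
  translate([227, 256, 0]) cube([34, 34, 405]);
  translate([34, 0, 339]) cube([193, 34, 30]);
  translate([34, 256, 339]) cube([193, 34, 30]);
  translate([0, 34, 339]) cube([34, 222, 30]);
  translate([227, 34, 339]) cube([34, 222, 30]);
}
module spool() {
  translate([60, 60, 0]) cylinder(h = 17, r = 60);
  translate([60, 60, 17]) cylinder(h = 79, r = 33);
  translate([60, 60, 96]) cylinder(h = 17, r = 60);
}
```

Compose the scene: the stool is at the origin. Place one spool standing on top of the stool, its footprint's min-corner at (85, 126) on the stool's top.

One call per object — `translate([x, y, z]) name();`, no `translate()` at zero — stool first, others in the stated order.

stool();
translate([85, 126, 437]) spool();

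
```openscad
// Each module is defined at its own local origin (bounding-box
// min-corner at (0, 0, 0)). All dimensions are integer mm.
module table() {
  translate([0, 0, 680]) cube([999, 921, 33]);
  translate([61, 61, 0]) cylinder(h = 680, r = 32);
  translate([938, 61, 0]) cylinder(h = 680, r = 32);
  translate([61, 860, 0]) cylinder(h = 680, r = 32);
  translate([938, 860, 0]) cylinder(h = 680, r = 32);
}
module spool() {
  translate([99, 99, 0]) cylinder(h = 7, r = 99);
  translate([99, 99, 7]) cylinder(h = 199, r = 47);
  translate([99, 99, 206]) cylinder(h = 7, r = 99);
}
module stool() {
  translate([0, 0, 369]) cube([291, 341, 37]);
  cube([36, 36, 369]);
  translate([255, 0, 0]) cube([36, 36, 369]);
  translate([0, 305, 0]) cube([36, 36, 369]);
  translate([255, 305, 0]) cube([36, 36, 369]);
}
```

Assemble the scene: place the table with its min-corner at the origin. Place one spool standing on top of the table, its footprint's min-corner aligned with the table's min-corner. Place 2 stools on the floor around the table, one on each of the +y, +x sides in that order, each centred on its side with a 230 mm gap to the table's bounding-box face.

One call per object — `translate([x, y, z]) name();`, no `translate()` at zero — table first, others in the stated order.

table();
translate([0, 0, 713]) spool();
translate([354, 1151, 0]) stool();
translate([1229, 290, 0]) stool();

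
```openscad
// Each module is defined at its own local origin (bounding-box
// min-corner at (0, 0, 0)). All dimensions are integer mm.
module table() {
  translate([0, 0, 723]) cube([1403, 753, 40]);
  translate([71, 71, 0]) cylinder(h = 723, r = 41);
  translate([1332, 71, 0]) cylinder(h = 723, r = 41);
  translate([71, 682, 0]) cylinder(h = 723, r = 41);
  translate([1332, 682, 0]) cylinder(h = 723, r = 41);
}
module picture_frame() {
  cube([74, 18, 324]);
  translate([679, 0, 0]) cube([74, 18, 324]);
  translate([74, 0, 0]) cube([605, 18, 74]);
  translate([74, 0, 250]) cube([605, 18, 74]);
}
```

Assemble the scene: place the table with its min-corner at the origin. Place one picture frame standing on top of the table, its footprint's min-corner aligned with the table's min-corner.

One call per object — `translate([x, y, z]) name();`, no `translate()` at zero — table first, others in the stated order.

table();
translate([0, 0, 763]) picture_frame();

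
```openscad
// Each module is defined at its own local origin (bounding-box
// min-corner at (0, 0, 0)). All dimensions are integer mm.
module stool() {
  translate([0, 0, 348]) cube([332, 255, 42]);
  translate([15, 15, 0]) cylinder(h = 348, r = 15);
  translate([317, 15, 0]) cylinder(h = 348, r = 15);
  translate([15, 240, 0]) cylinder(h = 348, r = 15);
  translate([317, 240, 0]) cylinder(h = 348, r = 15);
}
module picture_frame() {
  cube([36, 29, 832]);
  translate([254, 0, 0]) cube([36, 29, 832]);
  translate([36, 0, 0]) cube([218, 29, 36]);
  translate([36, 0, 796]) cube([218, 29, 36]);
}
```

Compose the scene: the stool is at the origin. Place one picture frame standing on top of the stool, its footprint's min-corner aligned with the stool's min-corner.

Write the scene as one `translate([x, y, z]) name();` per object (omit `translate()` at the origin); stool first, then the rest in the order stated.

stool();
translate([0, 0, 390]) picture_frame();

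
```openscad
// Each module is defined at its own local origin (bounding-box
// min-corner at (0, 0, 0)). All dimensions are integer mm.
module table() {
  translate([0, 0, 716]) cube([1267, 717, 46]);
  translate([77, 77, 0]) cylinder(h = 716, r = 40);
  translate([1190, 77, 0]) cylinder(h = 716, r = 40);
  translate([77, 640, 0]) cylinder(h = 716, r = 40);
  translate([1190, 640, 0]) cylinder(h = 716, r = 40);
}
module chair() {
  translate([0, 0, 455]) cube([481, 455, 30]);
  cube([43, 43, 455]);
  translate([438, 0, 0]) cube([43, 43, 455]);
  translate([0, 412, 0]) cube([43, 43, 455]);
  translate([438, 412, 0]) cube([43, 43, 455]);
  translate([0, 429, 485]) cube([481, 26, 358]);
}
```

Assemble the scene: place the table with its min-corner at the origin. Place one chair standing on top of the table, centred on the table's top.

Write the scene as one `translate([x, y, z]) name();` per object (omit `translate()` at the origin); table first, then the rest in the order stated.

table();
translate([393, 131, 762]) chair();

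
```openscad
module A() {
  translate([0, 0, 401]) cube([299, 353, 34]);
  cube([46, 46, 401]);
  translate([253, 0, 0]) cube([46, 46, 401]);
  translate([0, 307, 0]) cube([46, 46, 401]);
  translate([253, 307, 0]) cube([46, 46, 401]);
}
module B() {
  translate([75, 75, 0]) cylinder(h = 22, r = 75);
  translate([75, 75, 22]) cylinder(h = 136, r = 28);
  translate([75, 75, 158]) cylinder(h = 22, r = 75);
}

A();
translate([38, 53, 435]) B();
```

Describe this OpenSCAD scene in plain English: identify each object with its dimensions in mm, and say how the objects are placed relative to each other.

A is a four-legged stool. The seat is a 299×353×34 mm slab whose top surface is at z = 435 mm; four square legs, each 46×46 mm in cross-section, run from the floor (z = 0) to the underside of the seat, each flush with a corner of the seat.

B is a spool: two coaxial disc flanges of radius 75 mm and thickness 22 mm, joined by a core cylinder of radius 28 mm and height 136 mm. The lower flange rests on z = 0 and the three cylinders share a vertical axis.

The spool is on top of the stool.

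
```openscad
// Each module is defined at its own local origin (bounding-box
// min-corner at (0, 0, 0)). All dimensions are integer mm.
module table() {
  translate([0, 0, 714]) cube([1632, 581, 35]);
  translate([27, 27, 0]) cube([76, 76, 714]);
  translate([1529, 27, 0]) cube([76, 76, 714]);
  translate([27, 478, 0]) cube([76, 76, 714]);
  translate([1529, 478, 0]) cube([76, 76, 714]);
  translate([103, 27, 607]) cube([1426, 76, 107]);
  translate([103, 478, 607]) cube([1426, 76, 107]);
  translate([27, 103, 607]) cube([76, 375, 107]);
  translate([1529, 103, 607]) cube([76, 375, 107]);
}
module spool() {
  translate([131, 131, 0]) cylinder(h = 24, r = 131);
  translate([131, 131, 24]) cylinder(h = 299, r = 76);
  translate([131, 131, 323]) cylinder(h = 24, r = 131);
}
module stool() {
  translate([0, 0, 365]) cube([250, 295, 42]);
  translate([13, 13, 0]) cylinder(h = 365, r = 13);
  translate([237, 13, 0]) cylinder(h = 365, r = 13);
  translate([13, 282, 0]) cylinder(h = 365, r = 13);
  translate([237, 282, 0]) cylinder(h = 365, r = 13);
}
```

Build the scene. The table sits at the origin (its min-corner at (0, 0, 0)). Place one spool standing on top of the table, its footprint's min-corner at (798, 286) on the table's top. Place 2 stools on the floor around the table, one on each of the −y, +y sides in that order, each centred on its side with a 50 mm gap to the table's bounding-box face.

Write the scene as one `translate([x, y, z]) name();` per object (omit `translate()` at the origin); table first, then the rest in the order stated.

table();
translate([798, 286, 749]) spool();
translate([691, -345, 0]) stool();
translate([691, 631, 0]) stool();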